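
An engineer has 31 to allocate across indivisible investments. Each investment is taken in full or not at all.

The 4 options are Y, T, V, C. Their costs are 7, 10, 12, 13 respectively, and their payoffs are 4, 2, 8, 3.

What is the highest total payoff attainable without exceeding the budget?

14

Take Y, T, and V: cost 7 + 10 + 12 = 29 ≤ 31, payoff 4 + 2 + 8 = 14.
No other feasible combination does better.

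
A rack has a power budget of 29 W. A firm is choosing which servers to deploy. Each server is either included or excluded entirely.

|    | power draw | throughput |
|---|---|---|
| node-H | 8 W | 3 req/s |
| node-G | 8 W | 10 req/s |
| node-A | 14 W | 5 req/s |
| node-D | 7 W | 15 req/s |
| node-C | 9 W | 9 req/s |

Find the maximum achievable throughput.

This is an integer program with binary decision variables.
Allowing fractional choices, the relaxed optimum would be about 35.9, but servers are indivisible.
node-H + node-G + node-D: power draw 8 + 8 + 7 = 23 ≤ 29, throughput 3 + 10 + 15 = 28.
node-G + node-D + node-C: power draw 8 + 7 + 9 = 24 ≤ 29, throughput 10 + 15 + 9 = 34.
node-G + node-A + node-D: power draw 8 + 14 + 7 = 29 ≤ 29, throughput 10 + 5 + 15 = 30.
Best is node-G, node-D, and node-C with total throughput 34.

34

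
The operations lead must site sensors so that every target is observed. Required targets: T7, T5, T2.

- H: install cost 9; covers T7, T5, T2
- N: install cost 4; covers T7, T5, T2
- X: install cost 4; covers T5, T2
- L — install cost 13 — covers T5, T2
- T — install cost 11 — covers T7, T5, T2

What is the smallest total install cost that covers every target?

N alone covers T7, T5, T2 — every target.
Total install cost: 4.
No cover costs less than 4.

4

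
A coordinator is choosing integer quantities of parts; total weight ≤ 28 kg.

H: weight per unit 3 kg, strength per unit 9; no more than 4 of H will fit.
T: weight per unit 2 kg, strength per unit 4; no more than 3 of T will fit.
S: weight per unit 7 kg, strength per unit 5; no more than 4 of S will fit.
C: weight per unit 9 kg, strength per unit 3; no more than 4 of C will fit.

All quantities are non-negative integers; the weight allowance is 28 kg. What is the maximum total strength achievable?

H has the best ratio (9/3); taking only H gives at most 4×9 = 36 (stopped by the supply cap of 4).
Mixing does better — 4×H, 3×T, and 1×S: weight 25 ≤ 28, strength 4·9 + 3·4 + 1·5 = 53.

53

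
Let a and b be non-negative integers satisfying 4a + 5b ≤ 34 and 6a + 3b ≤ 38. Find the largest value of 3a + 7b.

Relaxing integrality, the LP optimum is 47.60 at (a,b) = (0, 6.8), which is not an integer point.
(a,b)=(1,6): 4·1+5·6=34≤34, 6·1+3·6=24≤38, objective 45.
(a,b)=(0,6): 4·0+5·6=30≤34, 6·0+3·6=18≤38, objective 42.
(a,b)=(2,5): 4·2+5·5=33≤34, 6·2+3·5=27≤38, objective 41.
(a,b)=(1,5): 4·1+5·5=29≤34, 6·1+3·5=21≤38, objective 38.
The best lattice point is (1,6), giving 45.

45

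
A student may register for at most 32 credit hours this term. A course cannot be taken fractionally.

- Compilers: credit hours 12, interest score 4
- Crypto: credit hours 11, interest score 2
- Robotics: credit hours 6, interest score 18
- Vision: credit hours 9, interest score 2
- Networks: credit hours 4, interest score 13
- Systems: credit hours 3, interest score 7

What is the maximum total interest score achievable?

42

This is a 0-1 knapsack instance.
Allowing fractional choices, the relaxed optimum would be about 43.6, but courses are indivisible.
Compilers + Robotics + Networks + Systems: credit hours 12 + 6 + 4 + 3 = 25 ≤ 32, interest score 4 + 18 + 13 + 7 = 42.
Robotics + Vision + Networks + Systems: credit hours 6 + 9 + 4 + 3 = 22 ≤ 32, interest score 18 + 2 + 13 + 7 = 40.
Best is Compilers, Robotics, Networks, and Systems with total interest score 42.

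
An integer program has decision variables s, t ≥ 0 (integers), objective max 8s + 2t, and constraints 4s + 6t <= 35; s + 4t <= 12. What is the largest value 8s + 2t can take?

(s,t)=(8,0) is feasible, giving 64.
(s,t)=(7,1) is feasible, giving 58.
(s,t)=(7,0) is feasible, giving 56.
Maximum is 64 at (s,t)=(8,0).

64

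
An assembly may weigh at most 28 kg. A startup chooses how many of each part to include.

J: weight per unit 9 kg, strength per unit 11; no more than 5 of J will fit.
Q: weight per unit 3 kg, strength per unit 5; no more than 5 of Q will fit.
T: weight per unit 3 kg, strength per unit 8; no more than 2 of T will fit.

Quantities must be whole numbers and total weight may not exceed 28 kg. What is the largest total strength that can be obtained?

47

Take 1×J, 4×Q, and 2×T: weight 27 ≤ 28, strength 1·11 + 4·5 + 2·8 = 47.
T has the best ratio (8/3) and is taken to its limit of 2; remaining capacity is filled optimally with the others.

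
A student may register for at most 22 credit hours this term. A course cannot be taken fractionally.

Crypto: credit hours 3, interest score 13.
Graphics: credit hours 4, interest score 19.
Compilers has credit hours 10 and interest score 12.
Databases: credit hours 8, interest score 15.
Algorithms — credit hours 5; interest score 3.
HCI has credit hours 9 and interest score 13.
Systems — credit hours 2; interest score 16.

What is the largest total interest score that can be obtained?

Allowing fractional choices, the relaxed optimum would be about 70.2, but courses are indivisible.
Crypto + Graphics + Databases + Systems: credit hours 3 + 4 + 8 + 2 = 17 ≤ 22, interest score 13 + 19 + 15 + 16 = 63.
Crypto + Graphics + HCI + Systems: credit hours 3 + 4 + 9 + 2 = 18 ≤ 22, interest score 13 + 19 + 13 + 16 = 61.
Crypto + Graphics + Databases + Algorithms + Systems: credit hours 3 + 4 + 8 + 5 + 2 = 22 ≤ 22, interest score 13 + 19 + 15 + 3 + 16 = 66.
Best is Crypto, Graphics, Databases, Algorithms, and Systems with total interest score 66.

66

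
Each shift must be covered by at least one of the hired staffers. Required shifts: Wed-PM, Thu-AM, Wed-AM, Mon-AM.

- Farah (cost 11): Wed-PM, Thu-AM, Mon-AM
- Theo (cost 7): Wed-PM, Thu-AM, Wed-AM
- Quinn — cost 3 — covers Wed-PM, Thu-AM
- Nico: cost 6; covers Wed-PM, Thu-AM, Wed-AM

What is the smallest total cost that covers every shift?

17

The greedy cost-per-new-shift heuristic would pick Quinn, Nico, and Farah for 20, but a cheaper cover exists.
Choose Farah and Nico: together they cover Wed-PM, Thu-AM, Wed-AM, Mon-AM — every shift.
Total cost: 11 + 6 = 17.
No cover costs less than 17.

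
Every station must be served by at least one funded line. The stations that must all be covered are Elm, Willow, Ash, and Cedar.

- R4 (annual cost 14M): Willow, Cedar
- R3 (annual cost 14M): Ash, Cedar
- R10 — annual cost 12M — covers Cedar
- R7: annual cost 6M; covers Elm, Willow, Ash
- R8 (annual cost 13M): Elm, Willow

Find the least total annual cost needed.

18

This is a weighted set-cover instance.
Choose R10 and R7: together they cover Elm, Willow, Ash, Cedar — every station.
Total annual cost: 12 + 6 = 18.
No cover costs less than 18.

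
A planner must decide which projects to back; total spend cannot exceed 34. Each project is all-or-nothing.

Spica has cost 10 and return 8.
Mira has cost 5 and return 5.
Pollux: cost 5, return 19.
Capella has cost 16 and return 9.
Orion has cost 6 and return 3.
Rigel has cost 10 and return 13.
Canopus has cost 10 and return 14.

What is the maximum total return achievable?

Take Mira, Pollux, Rigel, and Canopus: cost 5 + 5 + 10 + 10 = 30 ≤ 34, return 5 + 19 + 13 + 14 = 51.
No other feasible combination does better.

51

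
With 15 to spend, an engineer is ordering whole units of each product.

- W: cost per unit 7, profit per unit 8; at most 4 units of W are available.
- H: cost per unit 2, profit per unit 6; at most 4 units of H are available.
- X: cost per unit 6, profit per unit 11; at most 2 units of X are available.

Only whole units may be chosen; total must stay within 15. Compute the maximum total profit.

1×W and 4×H: cost 15 ≤ 15, profit 1·8 + 4·6 = 32.
4×H and 1×X: cost 14 ≤ 15, profit 4·6 + 1·11 = 35.
Best is 35.

35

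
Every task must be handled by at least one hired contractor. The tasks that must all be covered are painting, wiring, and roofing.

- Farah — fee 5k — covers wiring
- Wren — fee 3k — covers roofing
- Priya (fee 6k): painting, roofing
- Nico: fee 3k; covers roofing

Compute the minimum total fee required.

11

Choose Farah and Priya: together they cover painting, wiring, roofing — every task.
Total fee: 5 + 6 = 11.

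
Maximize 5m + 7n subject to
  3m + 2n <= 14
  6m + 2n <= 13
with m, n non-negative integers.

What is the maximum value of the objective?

The continuous relaxation peaks at (0, 6.5) with value 45.50; rounding to a feasible lattice point costs some objective.
(m,n)=(0,6): 3·0+2·6=12≤14, 6·0+2·6=12≤13, objective 42.
(m,n)=(0,5): 3·0+2·5=10≤14, 6·0+2·5=10≤13, objective 35.
The best lattice point is (0,6), giving 42.

42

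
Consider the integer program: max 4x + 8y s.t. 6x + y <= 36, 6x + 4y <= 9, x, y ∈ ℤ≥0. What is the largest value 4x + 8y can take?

16

The continuous relaxation peaks at (0, 2.25) with value 18.00; rounding to a feasible lattice point costs some objective.
(x,y)=(0,2) is feasible, giving 16.
(x,y)=(0,1) is feasible, giving 8.
The best lattice point is (0,2), giving 16.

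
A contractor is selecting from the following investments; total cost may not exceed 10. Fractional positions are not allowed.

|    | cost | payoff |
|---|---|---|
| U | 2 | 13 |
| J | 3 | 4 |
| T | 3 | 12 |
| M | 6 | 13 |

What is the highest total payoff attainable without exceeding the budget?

29

Take U, J, and T: cost 2 + 3 + 3 = 8 ≤ 10, payoff 13 + 4 + 12 = 29.
No other feasible combination does better.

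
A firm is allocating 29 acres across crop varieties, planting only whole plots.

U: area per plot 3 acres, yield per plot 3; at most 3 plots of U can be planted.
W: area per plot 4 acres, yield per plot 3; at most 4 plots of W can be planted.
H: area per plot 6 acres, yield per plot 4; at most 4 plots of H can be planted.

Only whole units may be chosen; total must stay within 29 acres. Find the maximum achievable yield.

23

This is a bounded integer knapsack.
Take 3×U, 2×W, and 2×H: area 29 ≤ 29, yield 3·3 + 2·3 + 2·4 = 23.
U has the best ratio (3/3) and is taken to its limit of 3; remaining capacity is filled optimally with the others.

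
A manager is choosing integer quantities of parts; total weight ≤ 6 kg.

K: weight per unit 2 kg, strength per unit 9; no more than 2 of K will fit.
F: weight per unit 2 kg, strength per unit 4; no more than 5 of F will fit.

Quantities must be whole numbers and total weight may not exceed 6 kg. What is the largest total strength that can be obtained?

2×K: weight 4 ≤ 6, strength 2·9 = 18.
2×K and 1×F: weight 6 ≤ 6, strength 2·9 + 1·4 = 22.
Best is 22.

22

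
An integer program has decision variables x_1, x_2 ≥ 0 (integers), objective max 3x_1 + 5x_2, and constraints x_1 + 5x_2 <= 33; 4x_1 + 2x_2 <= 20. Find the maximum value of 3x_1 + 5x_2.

Relaxing integrality, the LP optimum is 36.78 at (x_1,x_2) = (1.89, 6.22), which is not an integer point.
(x_1,x_2)=(2,6): 1·2+5·6=32≤33, 4·2+2·6=20≤20, objective 36.
(x_1,x_2)=(1,6): 1·1+5·6=31≤33, 4·1+2·6=16≤20, objective 33.
Maximum is 36 at (x_1,x_2)=(2,6).

36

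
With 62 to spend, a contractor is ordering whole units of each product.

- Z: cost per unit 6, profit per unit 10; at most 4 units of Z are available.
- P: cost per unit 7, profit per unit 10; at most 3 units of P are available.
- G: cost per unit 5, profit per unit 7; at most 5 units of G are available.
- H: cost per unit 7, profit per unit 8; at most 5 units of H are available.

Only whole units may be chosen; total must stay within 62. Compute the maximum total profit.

This is a bounded integer knapsack.
Z has the best ratio (10/6); taking only Z gives at most 4×10 = 40 (stopped by the supply cap of 4).
Mixing does better — 4×Z, 3×P, 2×G, and 1×H: cost 62 ≤ 62, profit 4·10 + 3·10 + 2·7 + 1·8 = 92.

92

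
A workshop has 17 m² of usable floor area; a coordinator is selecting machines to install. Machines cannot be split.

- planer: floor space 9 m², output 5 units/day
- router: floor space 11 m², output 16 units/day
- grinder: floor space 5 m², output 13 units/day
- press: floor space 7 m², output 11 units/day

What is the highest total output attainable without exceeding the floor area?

Allowing fractional choices, the relaxed optimum would be about 31.3, but machines are indivisible.
grinder + press: floor space 5 + 7 = 12 ≤ 17, output 13 + 11 = 24.
router + grinder: floor space 11 + 5 = 16 ≤ 17, output 16 + 13 = 29.
planer + grinder: floor space 9 + 5 = 14 ≤ 17, output 5 + 13 = 18.
Best is router and grinder with total output 29.

29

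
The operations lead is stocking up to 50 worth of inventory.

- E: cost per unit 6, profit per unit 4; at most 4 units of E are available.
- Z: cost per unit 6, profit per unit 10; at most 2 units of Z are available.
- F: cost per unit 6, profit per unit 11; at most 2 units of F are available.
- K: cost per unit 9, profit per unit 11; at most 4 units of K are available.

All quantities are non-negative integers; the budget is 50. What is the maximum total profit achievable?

F has the best ratio (11/6); taking only F gives at most 2×11 = 22 (stopped by the supply cap of 2).
Mixing does better — 1×E, 2×Z, 2×F, and 2×K: cost 48 ≤ 50, profit 1·4 + 2·10 + 2·11 + 2·11 = 68.

68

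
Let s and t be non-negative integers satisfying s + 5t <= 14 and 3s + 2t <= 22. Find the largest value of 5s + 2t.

The continuous relaxation peaks at (7.33, 0) with value 36.67; rounding to a feasible lattice point costs some objective.
(s,t)=(7,0): 1·7+5·0=7≤14, 3·7+2·0=21≤22, objective 35.
(s,t)=(6,1): 1·6+5·1=11≤14, 3·6+2·1=20≤22, objective 32.
(s,t)=(6,0): 1·6+5·0=6≤14, 3·6+2·0=18≤22, objective 30.
Maximum is 35 at (s,t)=(7,0).

35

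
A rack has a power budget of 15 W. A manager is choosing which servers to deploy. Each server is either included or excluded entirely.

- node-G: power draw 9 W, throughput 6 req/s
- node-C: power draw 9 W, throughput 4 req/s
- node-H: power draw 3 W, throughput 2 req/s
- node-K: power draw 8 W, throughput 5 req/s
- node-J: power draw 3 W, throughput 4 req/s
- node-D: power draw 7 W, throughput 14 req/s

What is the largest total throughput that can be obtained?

This is an integer program with binary decision variables.
node-H + node-J + node-D: power draw 3 + 3 + 7 = 13 ≤ 15, throughput 2 + 4 + 14 = 20.
node-K + node-D: power draw 8 + 7 = 15 ≤ 15, throughput 5 + 14 = 19.
Best is node-H, node-J, and node-D with total throughput 20.

20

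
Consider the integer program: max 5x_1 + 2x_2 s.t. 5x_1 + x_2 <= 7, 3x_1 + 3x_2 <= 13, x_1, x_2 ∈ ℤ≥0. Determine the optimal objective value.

9

Relaxing integrality, the LP optimum is 10.67 at (x_1,x_2) = (0.667, 3.67), which is not an integer point.
(x_1,x_2)=(1,2): 5·1+1·2=7≤7, 3·1+3·2=9≤13, objective 9.
(x_1,x_2)=(0,4): 5·0+1·4=4≤7, 3·0+3·4=12≤13, objective 8.
The best lattice point is (1,2), giving 9.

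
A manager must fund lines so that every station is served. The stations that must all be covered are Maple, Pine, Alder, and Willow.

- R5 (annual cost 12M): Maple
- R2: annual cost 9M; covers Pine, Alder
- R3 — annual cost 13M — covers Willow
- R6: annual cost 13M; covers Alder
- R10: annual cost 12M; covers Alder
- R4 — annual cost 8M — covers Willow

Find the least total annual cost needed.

Choose R5, R2, and R4: together they cover Maple, Pine, Alder, Willow — every station.
Total annual cost: 12 + 9 + 8 = 29.
No cover costs less than 29.

29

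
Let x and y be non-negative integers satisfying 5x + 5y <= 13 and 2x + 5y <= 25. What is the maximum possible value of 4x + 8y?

(x,y)=(0,2): 5·0+5·2=10≤13, 2·0+5·2=10≤25, objective 16.
(x,y)=(1,1): 5·1+5·1=10≤13, 2·1+5·1=7≤25, objective 12.
(x,y)=(0,1): 5·0+5·1=5≤13, 2·0+5·1=5≤25, objective 8.
No feasible integer point exceeds 16.

16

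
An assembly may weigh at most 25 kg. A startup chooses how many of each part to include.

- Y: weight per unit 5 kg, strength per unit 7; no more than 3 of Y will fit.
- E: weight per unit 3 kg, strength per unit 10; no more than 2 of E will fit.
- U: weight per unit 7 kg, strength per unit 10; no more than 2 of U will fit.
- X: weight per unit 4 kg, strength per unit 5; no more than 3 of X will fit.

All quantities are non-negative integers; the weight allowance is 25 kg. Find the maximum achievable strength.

This is a bounded integer knapsack.
3×Y, 2×E, and 1×X: weight 25 ≤ 25, strength 3·7 + 2·10 + 1·5 = 46.
1×Y, 2×E, and 2×U: weight 25 ≤ 25, strength 1·7 + 2·10 + 2·10 = 47.
Best is 47.

47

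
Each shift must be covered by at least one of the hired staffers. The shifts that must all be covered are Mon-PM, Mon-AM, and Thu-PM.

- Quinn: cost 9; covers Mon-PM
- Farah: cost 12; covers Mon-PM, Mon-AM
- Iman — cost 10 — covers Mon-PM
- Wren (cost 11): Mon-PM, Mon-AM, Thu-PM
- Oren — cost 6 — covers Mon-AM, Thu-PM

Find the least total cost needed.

11

The greedy cost-per-new-shift heuristic would pick Oren and Quinn for 15, but a cheaper cover exists.
Wren alone covers Mon-PM, Mon-AM, Thu-PM — every shift.
Total cost: 11.
No cover costs less than 11.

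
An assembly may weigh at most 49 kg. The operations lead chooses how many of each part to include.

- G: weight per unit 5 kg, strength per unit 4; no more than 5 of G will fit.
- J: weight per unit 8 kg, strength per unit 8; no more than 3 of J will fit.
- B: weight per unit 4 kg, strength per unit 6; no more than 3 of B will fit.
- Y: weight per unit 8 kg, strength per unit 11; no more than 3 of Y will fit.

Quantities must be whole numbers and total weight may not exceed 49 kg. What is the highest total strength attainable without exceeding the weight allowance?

63

B has the best ratio (6/4); taking only B gives at most 3×6 = 18 (stopped by the supply cap of 3).
Mixing does better — 1×G, 1×J, 3×B, and 3×Y: weight 49 ≤ 49, strength 1·4 + 1·8 + 3·6 + 3·11 = 63.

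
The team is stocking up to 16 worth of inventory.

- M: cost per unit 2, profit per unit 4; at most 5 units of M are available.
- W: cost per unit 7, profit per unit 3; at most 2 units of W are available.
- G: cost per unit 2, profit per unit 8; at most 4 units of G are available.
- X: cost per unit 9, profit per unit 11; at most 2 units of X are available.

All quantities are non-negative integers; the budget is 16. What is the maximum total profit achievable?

4×M and 4×G: cost 16 ≤ 16, profit 4·4 + 4·8 = 48.
3×M and 4×G: cost 14 ≤ 16, profit 3·4 + 4·8 = 44.
Best is 48.

48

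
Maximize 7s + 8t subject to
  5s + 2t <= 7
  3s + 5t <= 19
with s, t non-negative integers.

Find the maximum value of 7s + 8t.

(s,t)=(0,3) is feasible, giving 24.
(s,t)=(0,2) is feasible, giving 16.
The best lattice point is (0,3), giving 24.

24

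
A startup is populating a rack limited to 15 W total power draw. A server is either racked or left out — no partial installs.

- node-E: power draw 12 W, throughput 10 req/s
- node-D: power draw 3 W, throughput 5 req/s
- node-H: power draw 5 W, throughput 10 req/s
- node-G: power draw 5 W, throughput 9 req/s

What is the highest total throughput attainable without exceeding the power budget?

Allowing fractional choices, the relaxed optimum would be about 25.7, but servers are indivisible.
node-H + node-G: power draw 5 + 5 = 10 ≤ 15, throughput 10 + 9 = 19.
node-D + node-H + node-G: power draw 3 + 5 + 5 = 13 ≤ 15, throughput 5 + 10 + 9 = 24.
Best is node-D, node-H, and node-G with total throughput 24.

24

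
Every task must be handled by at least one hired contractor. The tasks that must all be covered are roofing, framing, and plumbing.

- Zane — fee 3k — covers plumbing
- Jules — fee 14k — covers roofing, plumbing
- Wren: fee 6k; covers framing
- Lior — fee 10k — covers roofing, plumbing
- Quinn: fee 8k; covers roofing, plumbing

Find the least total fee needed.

14

Choose Wren and Quinn: together they cover roofing, framing, plumbing — every task.
Total fee: 6 + 8 = 14.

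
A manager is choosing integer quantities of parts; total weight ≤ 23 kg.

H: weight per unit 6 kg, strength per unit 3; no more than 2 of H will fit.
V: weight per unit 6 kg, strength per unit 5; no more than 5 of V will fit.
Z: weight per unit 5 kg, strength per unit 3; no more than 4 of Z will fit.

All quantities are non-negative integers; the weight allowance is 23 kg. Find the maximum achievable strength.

This is a bounded integer knapsack.
Take 3×V and 1×Z: weight 23 ≤ 23, strength 3·5 + 1·3 = 18.
No other integer combination yields more.

18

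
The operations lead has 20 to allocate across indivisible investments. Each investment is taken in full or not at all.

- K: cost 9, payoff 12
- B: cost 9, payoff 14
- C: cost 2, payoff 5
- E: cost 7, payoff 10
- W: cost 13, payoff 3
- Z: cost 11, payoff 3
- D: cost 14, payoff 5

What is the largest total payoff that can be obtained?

Allowing fractional choices, the relaxed optimum would be about 31.7, but investments are indivisible.
K + C + E: cost 9 + 2 + 7 = 18 ≤ 20, payoff 12 + 5 + 10 = 27.
K + B + C: cost 9 + 9 + 2 = 20 ≤ 20, payoff 12 + 14 + 5 = 31.
B + C + E: cost 9 + 2 + 7 = 18 ≤ 20, payoff 14 + 5 + 10 = 29.
Best is K, B, and C with total payoff 31.

31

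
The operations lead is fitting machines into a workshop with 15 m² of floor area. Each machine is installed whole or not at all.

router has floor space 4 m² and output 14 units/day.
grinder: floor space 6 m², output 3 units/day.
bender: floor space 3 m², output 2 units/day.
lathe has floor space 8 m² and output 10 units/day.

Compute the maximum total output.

Take router, bender, and lathe: floor space 4 + 3 + 8 = 15 ≤ 15, output 14 + 2 + 10 = 26.
No other feasible combination does better.

26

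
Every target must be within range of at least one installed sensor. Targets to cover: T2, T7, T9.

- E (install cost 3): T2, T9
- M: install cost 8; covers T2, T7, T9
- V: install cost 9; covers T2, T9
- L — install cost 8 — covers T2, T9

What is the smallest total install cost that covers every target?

The greedy cost-per-new-target heuristic would pick E and M for 11, but a cheaper cover exists.
M alone covers T2, T7, T9 — every target.
Total install cost: 8.
No cover costs less than 8.

8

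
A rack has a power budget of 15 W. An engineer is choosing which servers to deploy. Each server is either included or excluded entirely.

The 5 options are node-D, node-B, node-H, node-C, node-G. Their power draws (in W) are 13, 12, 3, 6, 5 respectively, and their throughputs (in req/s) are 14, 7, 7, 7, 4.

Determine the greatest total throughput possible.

node-H + node-C: power draw 3 + 6 = 9 ≤ 15, throughput 7 + 7 = 14.
node-D: power draw 13 ≤ 15, throughput 14.
node-H + node-C + node-G: power draw 3 + 6 + 5 = 14 ≤ 15, throughput 7 + 7 + 4 = 18.
Best is node-H, node-C, and node-G with total throughput 18.

18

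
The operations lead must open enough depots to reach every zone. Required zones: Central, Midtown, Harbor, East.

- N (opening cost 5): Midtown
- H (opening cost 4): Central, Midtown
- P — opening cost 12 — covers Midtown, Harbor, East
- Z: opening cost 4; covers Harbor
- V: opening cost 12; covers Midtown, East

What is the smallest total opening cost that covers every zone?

The greedy cost-per-new-zone heuristic would pick H, Z, and P for 20, but a cheaper cover exists.
Choose H and P: together they cover Central, Midtown, Harbor, East — every zone.
Total opening cost: 4 + 12 = 16.
No cover costs less than 16.

16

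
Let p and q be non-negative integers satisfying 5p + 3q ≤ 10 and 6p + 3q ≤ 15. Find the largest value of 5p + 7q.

21

Relaxing integrality, the LP optimum is 23.33 at (p,q) = (0, 3.33), which is not an integer point.
(p,q)=(0,3): 5·0+3·3=9≤10, 6·0+3·3=9≤15, objective 21.
(p,q)=(0,2): 5·0+3·2=6≤10, 6·0+3·2=6≤15, objective 14.
The best lattice point is (0,3), giving 21.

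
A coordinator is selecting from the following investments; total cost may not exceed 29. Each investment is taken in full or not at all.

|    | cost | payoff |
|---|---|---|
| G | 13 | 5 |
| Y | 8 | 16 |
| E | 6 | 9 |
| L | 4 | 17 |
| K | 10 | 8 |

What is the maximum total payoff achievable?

Y + E + L + K: cost 8 + 6 + 4 + 10 = 28 ≤ 29, payoff 16 + 9 + 17 + 8 = 50.
Y + L + K: cost 8 + 4 + 10 = 22 ≤ 29, payoff 16 + 17 + 8 = 41.
Y + E + L: cost 8 + 6 + 4 = 18 ≤ 29, payoff 16 + 9 + 17 = 42.
Best is Y, E, L, and K with total payoff 50.

50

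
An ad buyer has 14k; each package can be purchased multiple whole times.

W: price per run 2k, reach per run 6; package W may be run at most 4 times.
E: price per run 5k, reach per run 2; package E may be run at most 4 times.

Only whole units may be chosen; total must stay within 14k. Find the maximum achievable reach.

26

4×W and 1×E: price 13 ≤ 14, reach 4·6 + 1·2 = 26.
4×W: price 8 ≤ 14, reach 4·6 = 24.
Best is 26.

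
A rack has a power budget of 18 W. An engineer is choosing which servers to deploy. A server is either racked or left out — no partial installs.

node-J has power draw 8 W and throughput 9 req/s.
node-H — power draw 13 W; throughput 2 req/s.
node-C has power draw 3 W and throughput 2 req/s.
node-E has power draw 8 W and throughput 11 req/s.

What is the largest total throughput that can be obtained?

node-J + node-E: power draw 8 + 8 = 16 ≤ 18, throughput 9 + 11 = 20.
node-E: power draw 8 ≤ 18, throughput 11.
node-C + node-E: power draw 3 + 8 = 11 ≤ 18, throughput 2 + 11 = 13.
Best is node-J and node-E with total throughput 20.

20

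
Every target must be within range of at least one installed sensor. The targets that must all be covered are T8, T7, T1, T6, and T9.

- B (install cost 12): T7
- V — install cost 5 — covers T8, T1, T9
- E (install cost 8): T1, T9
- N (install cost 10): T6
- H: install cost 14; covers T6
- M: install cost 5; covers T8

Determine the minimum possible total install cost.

Choose B, V, and N: together they cover T8, T7, T1, T6, T9 — every target.
Total install cost: 12 + 5 + 10 = 27.
No cover costs less than 27.

27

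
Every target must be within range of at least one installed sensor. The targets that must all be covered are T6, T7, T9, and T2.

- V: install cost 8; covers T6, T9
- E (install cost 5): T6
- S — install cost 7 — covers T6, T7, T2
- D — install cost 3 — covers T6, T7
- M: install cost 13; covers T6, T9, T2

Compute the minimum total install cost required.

The greedy cost-per-new-target heuristic would pick D and M for 16, but a cheaper cover exists.
Choose V and S: together they cover T6, T7, T9, T2 — every target.
Total install cost: 8 + 7 = 15.
No cover costs less than 15.

15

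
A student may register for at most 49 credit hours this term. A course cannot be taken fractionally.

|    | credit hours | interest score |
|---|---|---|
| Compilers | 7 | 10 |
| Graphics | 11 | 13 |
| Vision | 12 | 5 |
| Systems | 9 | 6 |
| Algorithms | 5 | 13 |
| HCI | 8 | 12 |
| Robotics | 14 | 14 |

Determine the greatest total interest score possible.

Allowing fractional choices, the relaxed optimum would be about 64.7, but courses are indivisible.
Compilers + Graphics + Systems + Algorithms + Robotics: credit hours 7 + 11 + 9 + 5 + 14 = 46 ≤ 49, interest score 10 + 13 + 6 + 13 + 14 = 56.
Graphics + Systems + Algorithms + HCI + Robotics: credit hours 11 + 9 + 5 + 8 + 14 = 47 ≤ 49, interest score 13 + 6 + 13 + 12 + 14 = 58.
Compilers + Graphics + Algorithms + HCI + Robotics: credit hours 7 + 11 + 5 + 8 + 14 = 45 ≤ 49, interest score 10 + 13 + 13 + 12 + 14 = 62.
Best is Compilers, Graphics, Algorithms, HCI, and Robotics with total interest score 62.

62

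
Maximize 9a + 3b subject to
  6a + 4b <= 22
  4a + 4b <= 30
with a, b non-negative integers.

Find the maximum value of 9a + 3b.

30

Relaxing integrality, the LP optimum is 33.00 at (a,b) = (3.67, 0), which is not an integer point.
(a,b)=(3,1): 6·3+4·1=22≤22, 4·3+4·1=16≤30, objective 30.
(a,b)=(3,0): 6·3+4·0=18≤22, 4·3+4·0=12≤30, objective 27.
The best lattice point is (3,1), giving 30.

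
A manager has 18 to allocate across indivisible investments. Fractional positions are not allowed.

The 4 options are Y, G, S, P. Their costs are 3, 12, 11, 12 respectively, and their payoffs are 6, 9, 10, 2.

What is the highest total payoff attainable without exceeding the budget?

Allowing fractional choices, the relaxed optimum would be about 19.0, but investments are indivisible.
Y + G: cost 3 + 12 = 15 ≤ 18, payoff 6 + 9 = 15.
Y + S: cost 3 + 11 = 14 ≤ 18, payoff 6 + 10 = 16.
Best is Y and S with total payoff 16.

16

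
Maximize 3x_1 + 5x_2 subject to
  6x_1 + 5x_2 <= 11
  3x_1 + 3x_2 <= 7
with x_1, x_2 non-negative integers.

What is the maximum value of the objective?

10

The continuous relaxation peaks at (0, 2.2) with value 11.00; rounding to a feasible lattice point costs some objective.
(x_1,x_2)=(0,2): 6·0+5·2=10≤11, 3·0+3·2=6≤7, objective 10.
(x_1,x_2)=(1,1): 6·1+5·1=11≤11, 3·1+3·1=6≤7, objective 8.
(x_1,x_2)=(0,1): 6·0+5·1=5≤11, 3·0+3·1=3≤7, objective 5.
No feasible integer point exceeds 10.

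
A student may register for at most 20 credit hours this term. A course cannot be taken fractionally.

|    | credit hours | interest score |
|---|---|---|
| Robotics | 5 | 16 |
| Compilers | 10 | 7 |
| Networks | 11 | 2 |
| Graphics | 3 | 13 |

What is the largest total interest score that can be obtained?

36

Allowing fractional choices, the relaxed optimum would be about 36.4, but courses are indivisible.
Robotics + Graphics: credit hours 5 + 3 = 8 ≤ 20, interest score 16 + 13 = 29.
Robotics + Networks + Graphics: credit hours 5 + 11 + 3 = 19 ≤ 20, interest score 16 + 2 + 13 = 31.
Robotics + Compilers + Graphics: credit hours 5 + 10 + 3 = 18 ≤ 20, interest score 16 + 7 + 13 = 36.
Best is Robotics, Compilers, and Graphics with total interest score 36.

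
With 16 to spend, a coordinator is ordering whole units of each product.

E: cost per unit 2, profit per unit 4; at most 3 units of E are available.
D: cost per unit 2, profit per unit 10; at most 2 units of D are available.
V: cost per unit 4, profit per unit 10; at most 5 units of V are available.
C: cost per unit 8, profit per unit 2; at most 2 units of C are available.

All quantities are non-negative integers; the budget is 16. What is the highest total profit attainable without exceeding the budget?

50

2×E, 2×D, and 2×V: cost 16 ≤ 16, profit 2·4 + 2·10 + 2·10 = 48.
2×D and 3×V: cost 16 ≤ 16, profit 2·10 + 3·10 = 50.
Best is 50.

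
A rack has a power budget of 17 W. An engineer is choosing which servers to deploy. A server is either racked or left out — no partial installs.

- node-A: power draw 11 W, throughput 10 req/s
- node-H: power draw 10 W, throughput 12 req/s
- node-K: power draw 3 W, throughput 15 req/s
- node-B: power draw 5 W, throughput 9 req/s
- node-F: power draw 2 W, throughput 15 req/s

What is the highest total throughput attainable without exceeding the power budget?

42

Allowing fractional choices, the relaxed optimum would be about 47.4, but servers are indivisible.
node-H + node-K + node-F: power draw 10 + 3 + 2 = 15 ≤ 17, throughput 12 + 15 + 15 = 42.
node-A + node-K + node-F: power draw 11 + 3 + 2 = 16 ≤ 17, throughput 10 + 15 + 15 = 40.
node-K + node-B + node-F: power draw 3 + 5 + 2 = 10 ≤ 17, throughput 15 + 9 + 15 = 39.
Best is node-H, node-K, and node-F with total throughput 42.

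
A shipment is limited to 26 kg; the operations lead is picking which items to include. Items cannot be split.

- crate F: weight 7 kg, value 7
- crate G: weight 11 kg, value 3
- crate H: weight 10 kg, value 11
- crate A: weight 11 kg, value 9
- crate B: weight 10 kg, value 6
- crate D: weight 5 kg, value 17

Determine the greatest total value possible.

Treat it as a binary knapsack problem.
Allowing fractional choices, the relaxed optimum would be about 38.3, but items are indivisible.
crate H + crate A + crate D: weight 10 + 11 + 5 = 26 ≤ 26, value 11 + 9 + 17 = 37.
crate F + crate H + crate D: weight 7 + 10 + 5 = 22 ≤ 26, value 7 + 11 + 17 = 35.
crate H + crate B + crate D: weight 10 + 10 + 5 = 25 ≤ 26, value 11 + 6 + 17 = 34.
Best is crate H, crate A, and crate D with total value 37.

37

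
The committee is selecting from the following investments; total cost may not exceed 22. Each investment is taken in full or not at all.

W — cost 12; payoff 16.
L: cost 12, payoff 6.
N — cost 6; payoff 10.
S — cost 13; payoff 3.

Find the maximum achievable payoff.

Take W and N: cost 12 + 6 = 18 ≤ 22, payoff 16 + 10 = 26.
No other feasible combination does better.

26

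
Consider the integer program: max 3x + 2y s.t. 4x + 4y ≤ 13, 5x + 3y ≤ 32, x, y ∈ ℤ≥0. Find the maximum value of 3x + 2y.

9

The continuous relaxation peaks at (3.25, 0) with value 9.75; rounding to a feasible lattice point costs some objective.
(x,y)=(3,0): 4·3+4·0=12≤13, 5·3+3·0=15≤32, objective 9.
(x,y)=(2,1): 4·2+4·1=12≤13, 5·2+3·1=13≤32, objective 8.
(x,y)=(2,0): 4·2+4·0=8≤13, 5·2+3·0=10≤32, objective 6.
Maximum is 9 at (x,y)=(3,0).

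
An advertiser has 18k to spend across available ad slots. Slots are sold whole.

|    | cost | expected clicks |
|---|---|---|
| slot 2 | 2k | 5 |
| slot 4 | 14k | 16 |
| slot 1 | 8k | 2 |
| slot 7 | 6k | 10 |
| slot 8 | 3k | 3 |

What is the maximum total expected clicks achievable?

Take slot 2 and slot 4: cost 2 + 14 = 16 ≤ 18, expected clicks 5 + 16 = 21.
No other feasible combination does better.

21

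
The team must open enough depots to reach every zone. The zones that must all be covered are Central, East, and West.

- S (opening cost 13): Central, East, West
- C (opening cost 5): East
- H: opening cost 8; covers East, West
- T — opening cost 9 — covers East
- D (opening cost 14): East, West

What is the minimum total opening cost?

13

The greedy cost-per-new-zone heuristic would pick H and S for 21, but a cheaper cover exists.
S alone covers Central, East, West — every zone.
Total opening cost: 13.
No cover costs less than 13.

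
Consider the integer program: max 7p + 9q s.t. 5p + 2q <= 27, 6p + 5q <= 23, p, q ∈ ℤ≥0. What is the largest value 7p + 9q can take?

36

(p,q)=(0,4): 5·0+2·4=8≤27, 6·0+5·4=20≤23, objective 36.
(p,q)=(1,3): 5·1+2·3=11≤27, 6·1+5·3=21≤23, objective 34.
(p,q)=(0,3): 5·0+2·3=6≤27, 6·0+5·3=15≤23, objective 27.
No feasible integer point exceeds 36.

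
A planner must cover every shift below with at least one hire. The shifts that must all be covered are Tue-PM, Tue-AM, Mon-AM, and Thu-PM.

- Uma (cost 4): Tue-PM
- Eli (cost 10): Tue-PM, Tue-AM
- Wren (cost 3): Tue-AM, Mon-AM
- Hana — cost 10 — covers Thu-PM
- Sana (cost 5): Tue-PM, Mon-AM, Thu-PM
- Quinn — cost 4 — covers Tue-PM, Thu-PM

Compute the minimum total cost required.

This is an integer covering problem.
Choose Wren and Quinn: together they cover Tue-PM, Tue-AM, Mon-AM, Thu-PM — every shift.
Total cost: 3 + 4 = 7.

7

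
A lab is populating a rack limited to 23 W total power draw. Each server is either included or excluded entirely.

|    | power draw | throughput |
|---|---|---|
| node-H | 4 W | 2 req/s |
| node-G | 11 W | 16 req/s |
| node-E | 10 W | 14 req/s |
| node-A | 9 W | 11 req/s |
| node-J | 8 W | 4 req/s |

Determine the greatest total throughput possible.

node-G + node-A: power draw 11 + 9 = 20 ≤ 23, throughput 16 + 11 = 27.
node-G + node-E: power draw 11 + 10 = 21 ≤ 23, throughput 16 + 14 = 30.
Best is node-G and node-E with total throughput 30.

30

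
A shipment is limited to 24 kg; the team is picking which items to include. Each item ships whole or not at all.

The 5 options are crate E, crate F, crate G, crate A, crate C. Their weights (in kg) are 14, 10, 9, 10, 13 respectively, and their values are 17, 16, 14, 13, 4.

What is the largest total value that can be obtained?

This is an integer program with binary decision variables.
Allowing fractional choices, the relaxed optimum would be about 36.5, but items are indivisible.
crate E + crate F: weight 14 + 10 = 24 ≤ 24, value 17 + 16 = 33.
crate E + crate G: weight 14 + 9 = 23 ≤ 24, value 17 + 14 = 31.
Best is crate E and crate F with total value 33.

33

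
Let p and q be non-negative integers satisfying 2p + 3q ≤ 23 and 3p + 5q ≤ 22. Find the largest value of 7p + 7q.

49

(p,q)=(7,0) is feasible, giving 49.
(p,q)=(6,0) is feasible, giving 42.
No feasible integer point exceeds 49.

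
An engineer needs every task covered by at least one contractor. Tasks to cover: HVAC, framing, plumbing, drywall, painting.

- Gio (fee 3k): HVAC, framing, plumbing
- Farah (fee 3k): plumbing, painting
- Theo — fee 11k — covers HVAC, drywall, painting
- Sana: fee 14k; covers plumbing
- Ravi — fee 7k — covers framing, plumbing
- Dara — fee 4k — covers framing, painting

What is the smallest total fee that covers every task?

The greedy cost-per-new-task heuristic would pick Gio, Farah, and Theo for 17, but a cheaper cover exists.
Choose Gio and Theo: together they cover HVAC, framing, plumbing, drywall, painting — every task.
Total fee: 3 + 11 = 14.
No cover costs less than 14.

14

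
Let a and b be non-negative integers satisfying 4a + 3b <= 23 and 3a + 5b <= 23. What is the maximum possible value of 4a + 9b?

(a,b)=(1,4): 4·1+3·4=16≤23, 3·1+5·4=23≤23, objective 40.
(a,b)=(0,4): 4·0+3·4=12≤23, 3·0+5·4=20≤23, objective 36.
(a,b)=(2,3): 4·2+3·3=17≤23, 3·2+5·3=21≤23, objective 35.
(a,b)=(1,3): 4·1+3·3=13≤23, 3·1+5·3=18≤23, objective 31.
The best lattice point is (1,4), giving 40.

40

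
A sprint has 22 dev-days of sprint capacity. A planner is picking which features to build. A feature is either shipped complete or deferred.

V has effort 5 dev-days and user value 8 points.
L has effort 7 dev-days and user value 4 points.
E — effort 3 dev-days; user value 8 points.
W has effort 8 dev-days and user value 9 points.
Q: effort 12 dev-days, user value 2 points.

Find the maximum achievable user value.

25

Allowing fractional choices, the relaxed optimum would be about 28.4, but features are indivisible.
L + E + W: effort 7 + 3 + 8 = 18 ≤ 22, user value 4 + 8 + 9 = 21.
V + E + W: effort 5 + 3 + 8 = 16 ≤ 22, user value 8 + 8 + 9 = 25.
V + L + W: effort 5 + 7 + 8 = 20 ≤ 22, user value 8 + 4 + 9 = 21.
Best is V, E, and W with total user value 25.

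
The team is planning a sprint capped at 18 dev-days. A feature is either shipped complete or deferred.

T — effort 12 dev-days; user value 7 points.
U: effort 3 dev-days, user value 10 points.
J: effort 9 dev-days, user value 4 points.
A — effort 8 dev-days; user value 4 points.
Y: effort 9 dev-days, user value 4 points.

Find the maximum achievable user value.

17

U + A: effort 3 + 8 = 11 ≤ 18, user value 10 + 4 = 14.
U + J: effort 3 + 9 = 12 ≤ 18, user value 10 + 4 = 14.
T + U: effort 12 + 3 = 15 ≤ 18, user value 7 + 10 = 17.
Best is T and U with total user value 17.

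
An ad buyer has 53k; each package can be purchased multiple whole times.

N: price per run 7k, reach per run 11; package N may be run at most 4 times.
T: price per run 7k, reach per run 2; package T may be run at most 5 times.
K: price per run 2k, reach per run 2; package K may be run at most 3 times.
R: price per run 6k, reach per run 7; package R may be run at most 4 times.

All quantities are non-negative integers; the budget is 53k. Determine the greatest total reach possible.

This is a bounded integer knapsack.
N has the best ratio (11/7); taking only N gives at most 4×11 = 44 (stopped by the supply cap of 4).
Mixing does better — 4×N and 4×R: price 52 ≤ 53, reach 4·11 + 4·7 = 72.

72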